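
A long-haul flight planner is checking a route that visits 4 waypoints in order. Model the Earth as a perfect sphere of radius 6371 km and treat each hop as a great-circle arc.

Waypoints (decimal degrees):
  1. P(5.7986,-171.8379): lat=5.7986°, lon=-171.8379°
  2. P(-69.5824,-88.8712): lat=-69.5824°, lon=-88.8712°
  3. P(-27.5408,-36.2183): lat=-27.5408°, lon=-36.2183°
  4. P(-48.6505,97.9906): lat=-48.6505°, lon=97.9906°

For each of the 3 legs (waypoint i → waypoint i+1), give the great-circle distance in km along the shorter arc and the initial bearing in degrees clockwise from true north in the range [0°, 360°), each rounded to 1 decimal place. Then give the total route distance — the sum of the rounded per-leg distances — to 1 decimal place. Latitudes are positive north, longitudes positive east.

Leg 1: φ1=0.1012047, φ2=-1.2144420, Δφ=-1.3156466, Δλ=1.4480421 rad; a=sin²(Δφ/2)+cosφ1·cosφ2·sin²(Δλ/2)=0.5260933219; c=2·atan2(√a, √(1-a))=1.623006688; dist=6371·c=10340.176 ≈ 10340.2 km; running total=10340.2 km
Leg 1 bearing: y=sinΔλ·cosφ2=0.34623483, x=cosφ1·sinφ2-sinφ1·cosφ2·cosΔλ=-0.93669525; θ=atan2(y, x)=159.7140° ≈ 159.7°
Leg 2: φ1=-1.2144420, φ2=-0.4806776, Δφ=0.7337643, Δλ=0.9189665 rad; a=sin²(Δφ/2)+cosφ1·cosφ2·sin²(Δλ/2)=0.1895088559; c=2·atan2(√a, √(1-a))=0.900801046; dist=6371·c=5739.003 ≈ 5739.0 km; running total=16079.2 km
Leg 2 bearing: y=sinΔλ·cosφ2=0.70488992, x=cosφ1·sinφ2-sinφ1·cosφ2·cosΔλ=0.34279907; θ=atan2(y, x)=64.0656° ≈ 64.1°
Leg 3: φ1=-0.4806776, φ2=-0.8491114, Δφ=-0.3684338, Δλ=2.3423872 rad; a=sin²(Δφ/2)+cosφ1·cosφ2·sin²(Δλ/2)=0.5306747377; c=2·atan2(√a, √(1-a))=1.632184352; dist=6371·c=10398.647 ≈ 10398.6 km; running total=26477.8 km
Leg 3 bearing: y=sinΔλ·cosφ2=0.47355578, x=cosφ1·sinφ2-sinφ1·cosφ2·cosΔλ=-0.87862459; θ=atan2(y, x)=151.6765° ≈ 151.7°

Leg 1: dist=10340.2 km, bearing=159.7°
Leg 2: dist=5739.0 km, bearing=64.1°
Leg 3: dist=10398.6 km, bearing=151.7°
Total: 26477.8 km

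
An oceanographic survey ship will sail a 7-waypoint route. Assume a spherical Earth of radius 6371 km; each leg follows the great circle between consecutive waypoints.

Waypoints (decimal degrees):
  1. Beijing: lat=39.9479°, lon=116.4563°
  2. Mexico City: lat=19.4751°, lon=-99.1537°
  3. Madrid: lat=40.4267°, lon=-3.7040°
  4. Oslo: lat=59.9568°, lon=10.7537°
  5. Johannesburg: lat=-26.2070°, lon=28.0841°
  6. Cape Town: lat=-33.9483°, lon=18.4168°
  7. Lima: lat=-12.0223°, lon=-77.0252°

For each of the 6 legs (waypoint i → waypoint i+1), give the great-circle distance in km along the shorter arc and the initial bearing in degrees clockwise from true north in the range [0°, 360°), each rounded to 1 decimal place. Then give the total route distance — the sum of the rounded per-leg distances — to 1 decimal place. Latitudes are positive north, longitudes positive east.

Leg 1: φ1=0.6972224, φ2=0.3399046, Δφ=-0.3573178, Δλ=-3.7631044 rad; a=sin²(Δφ/2)+cosφ1·cosφ2·sin²(Δλ/2)=0.6867688946; c=2·atan2(√a, √(1-a))=1.953616288; dist=6371·c=12446.489 ≈ 12446.5 km; running total=12446.5 km
Leg 1 bearing: y=sinΔλ·cosφ2=0.54895145, x=cosφ1·sinφ2-sinφ1·cosφ2·cosΔλ=0.74774450; θ=atan2(y, x)=36.2840° ≈ 36.3°
Leg 2: φ1=0.3399046, φ2=0.7055790, Δφ=0.3656744, Δλ=1.6659115 rad; a=sin²(Δφ/2)+cosφ1·cosφ2·sin²(Δλ/2)=0.4259800366; c=2·atan2(√a, √(1-a))=1.422210261; dist=6371·c=9060.902 ≈ 9060.9 km; running total=21507.4 km
Leg 2 bearing: y=sinΔλ·cosφ2=0.75779538, x=cosφ1·sinφ2-sinφ1·cosφ2·cosΔλ=0.63547647; θ=atan2(y, x)=50.0173° ≈ 50.0°
Leg 3: φ1=0.7055790, φ2=1.0464436, Δφ=0.3408645, Δλ=0.2523345 rad; a=sin²(Δφ/2)+cosφ1·cosφ2·sin²(Δλ/2)=0.0348015340; c=2·atan2(√a, √(1-a))=0.375302090; dist=6371·c=2391.0496 ≈ 2391.0 km; running total=23898.4 km
Leg 3 bearing: y=sinΔλ·cosφ2=0.12499558, x=cosφ1·sinφ2-sinφ1·cosφ2·cosΔλ=0.34458331; θ=atan2(y, x)=19.9379° ≈ 19.9°
Leg 4: φ1=1.0464436, φ2=-0.4573984, Δφ=-1.5038420, Δλ=0.3024725 rad; a=sin²(Δφ/2)+cosφ1·cosφ2·sin²(Δλ/2)=0.4767437647; c=2·atan2(√a, √(1-a))=1.524267069; dist=6371·c=9711.105 ≈ 9711.1 km; running total=33609.5 km
Leg 4 bearing: y=sinΔλ·cosφ2=0.26726052, x=cosφ1·sinφ2-sinφ1·cosφ2·cosΔλ=-0.96250112; θ=atan2(y, x)=164.4815° ≈ 164.5°
Leg 5: φ1=-0.4573984, φ2=-0.5925096, Δφ=-0.1351112, Δλ=-0.1687262 rad; a=sin²(Δφ/2)+cosφ1·cosφ2·sin²(Δλ/2)=0.0098413233; c=2·atan2(√a, √(1-a))=0.198733769; dist=6371·c=1266.133 ≈ 1266.1 km; running total=34875.6 km
Leg 5 bearing: y=sinΔλ·cosφ2=-0.13930229, x=cosφ1·sinφ2-sinφ1·cosφ2·cosΔλ=-0.13990267; θ=atan2(y, x)=-135.1232° <0 so +360° → 224.8768° ≈ 224.9°
Leg 6: φ1=-0.5925096, φ2=-0.2098287, Δφ=0.3826809, Δλ=-1.6657771 rad; a=sin²(Δφ/2)+cosφ1·cosφ2·sin²(Δλ/2)=0.4803134224; c=2·atan2(√a, √(1-a))=1.531412991; dist=6371·c=9756.632 ≈ 9756.6 km; running total=44632.2 km
Leg 6 bearing: y=sinΔλ·cosφ2=-0.97365818, x=cosφ1·sinφ2-sinφ1·cosφ2·cosΔλ=-0.22458742; θ=atan2(y, x)=-102.9889° <0 so +360° → 257.0111° ≈ 257.0°

Leg 1: dist=12446.5 km, bearing=36.3°
Leg 2: dist=9060.9 km, bearing=50.0°
Leg 3: dist=2391.0 km, bearing=19.9°
Leg 4: dist=9711.1 km, bearing=164.5°
Leg 5: dist=1266.1 km, bearing=224.9°
Leg 6: dist=9756.6 km, bearing=257.0°
Total: 44632.2 km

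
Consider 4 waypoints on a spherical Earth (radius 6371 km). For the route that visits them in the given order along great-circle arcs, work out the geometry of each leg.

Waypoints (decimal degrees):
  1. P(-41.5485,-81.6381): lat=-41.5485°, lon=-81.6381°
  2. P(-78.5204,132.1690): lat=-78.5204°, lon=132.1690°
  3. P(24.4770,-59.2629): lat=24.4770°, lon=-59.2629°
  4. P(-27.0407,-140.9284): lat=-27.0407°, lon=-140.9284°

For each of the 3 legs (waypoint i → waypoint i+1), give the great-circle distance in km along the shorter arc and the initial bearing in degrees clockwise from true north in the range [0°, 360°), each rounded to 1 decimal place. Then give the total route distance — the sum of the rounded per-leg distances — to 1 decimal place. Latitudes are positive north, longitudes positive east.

Leg 1: dist=6477.0 km, bearing=187.5°
Leg 2: dist=13977.5 km, bearing=167.2°
Leg 3: dist=10459.4 km, bearing=242.1°
Total: 30913.9 km

Leg 1: φ1=-0.7251581, φ2=-1.3704395, Δφ=-0.6452814, Δλ=3.7316379 rad; a=sin²(Δφ/2)+cosφ1·cosφ2·sin²(Δλ/2)=0.2368873469; c=2·atan2(√a, √(1-a))=1.016640903; dist=6371·c=6477.019 ≈ 6477.0 km; running total=6477.0 km
Leg 1 bearing: y=sinΔλ·cosφ2=-0.11073390, x=cosφ1·sinφ2-sinφ1·cosφ2·cosΔλ=-0.84310434; θ=atan2(y, x)=-172.5176° <0 so +360° → 187.4824° ≈ 187.5°
Leg 2: φ1=-1.3704395, φ2=0.4272042, Δφ=1.7976438, Δλ=-3.3411169 rad; a=sin²(Δφ/2)+cosφ1·cosφ2·sin²(Δλ/2)=0.7917893894; c=2·atan2(√a, √(1-a))=2.193925131; dist=6371·c=13977.497 ≈ 13977.5 km; running total=20454.5 km
Leg 2 bearing: y=sinΔλ·cosφ2=0.18039011, x=cosφ1·sinφ2-sinφ1·cosφ2·cosΔλ=-0.79176715; θ=atan2(y, x)=167.1653° ≈ 167.2°
Leg 3: φ1=0.4272042, φ2=-0.4719492, Δφ=-0.8991535, Δλ=-1.4253319 rad; a=sin²(Δφ/2)+cosφ1·cosφ2·sin²(Δλ/2)=0.5354299115; c=2·atan2(√a, √(1-a))=1.641715583; dist=6371·c=10459.370 ≈ 10459.4 km; running total=30913.9 km
Leg 3 bearing: y=sinΔλ·cosφ2=-0.88127702, x=cosφ1·sinφ2-sinφ1·cosφ2·cosΔλ=-0.46725764; θ=atan2(y, x)=-117.9328° <0 so +360° → 242.0672° ≈ 242.1°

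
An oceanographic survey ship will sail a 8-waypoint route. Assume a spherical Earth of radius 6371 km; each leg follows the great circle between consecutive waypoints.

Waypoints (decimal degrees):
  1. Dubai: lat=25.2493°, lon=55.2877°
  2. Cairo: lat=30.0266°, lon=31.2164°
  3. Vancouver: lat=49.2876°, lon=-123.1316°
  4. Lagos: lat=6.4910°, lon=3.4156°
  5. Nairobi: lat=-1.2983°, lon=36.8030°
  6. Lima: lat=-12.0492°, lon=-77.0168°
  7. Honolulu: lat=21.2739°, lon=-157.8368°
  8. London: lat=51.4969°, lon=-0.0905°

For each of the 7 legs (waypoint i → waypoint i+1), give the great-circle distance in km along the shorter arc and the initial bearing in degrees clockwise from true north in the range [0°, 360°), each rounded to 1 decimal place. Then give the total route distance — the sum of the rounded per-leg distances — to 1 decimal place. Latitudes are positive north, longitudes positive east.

Leg 1: φ1=0.4406834, φ2=0.5240630, Δφ=0.0833796, Δλ=-0.4201234 rad; a=sin²(Δφ/2)+cosφ1·cosφ2·sin²(Δλ/2)=0.0357857093; c=2·atan2(√a, √(1-a))=0.380635895; dist=6371·c=2425.031 ≈ 2425.0 km; running total=2425.0 km
Leg 1 bearing: y=sinΔλ·cosφ2=-0.35313380, x=cosφ1·sinφ2-sinφ1·cosφ2·cosΔλ=0.11539882; θ=atan2(y, x)=-71.9034° <0 so +360° → 288.0966° ≈ 288.1°
Leg 2: φ1=0.5240630, φ2=0.8602309, Δφ=0.3361679, Δλ=-2.6938808 rad; a=sin²(Δφ/2)+cosφ1·cosφ2·sin²(Δλ/2)=0.5648819247; c=2·atan2(√a, √(1-a))=1.700927139; dist=6371·c=10836.607 ≈ 10836.6 km; running total=13261.6 km
Leg 2 bearing: y=sinΔλ·cosφ2=-0.28236706, x=cosφ1·sinφ2-sinφ1·cosφ2·cosΔλ=0.95048945; θ=atan2(y, x)=-16.5454° <0 so +360° → 343.4546° ≈ 343.5°
Leg 3: φ1=0.8602309, φ2=0.1132893, Δφ=-0.7469416, Δλ=2.2086653 rad; a=sin²(Δφ/2)+cosφ1·cosφ2·sin²(Δλ/2)=0.6501167746; c=2·atan2(√a, √(1-a))=1.875733816; dist=6371·c=11950.300 ≈ 11950.3 km; running total=25211.9 km
Leg 3 bearing: y=sinΔλ·cosφ2=0.79821669, x=cosφ1·sinφ2-sinφ1·cosφ2·cosΔλ=0.52221636; θ=atan2(y, x)=56.8061° ≈ 56.8°
Leg 4: φ1=0.1132893, φ2=-0.0226596, Δφ=-0.1359489, Δλ=0.5827201 rad; a=sin²(Δφ/2)+cosφ1·cosφ2·sin²(Δλ/2)=0.0865789629; c=2·atan2(√a, √(1-a))=0.597326786; dist=6371·c=3805.569 ≈ 3805.6 km; running total=29017.5 km
Leg 4 bearing: y=sinΔλ·cosφ2=0.55015586, x=cosφ1·sinφ2-sinφ1·cosφ2·cosΔλ=-0.11687904; θ=atan2(y, x)=101.9940° ≈ 102.0°
Leg 5: φ1=-0.0226596, φ2=-0.2102982, Δφ=-0.1876386, Δλ=-1.9865303 rad; a=sin²(Δφ/2)+cosφ1·cosφ2·sin²(Δλ/2)=0.6950663254; c=2·atan2(√a, √(1-a))=1.971571982; dist=6371·c=12560.885 ≈ 12560.9 km; running total=41578.4 km
Leg 5 bearing: y=sinΔλ·cosφ2=-0.89466549, x=cosφ1·sinφ2-sinφ1·cosφ2·cosΔλ=-0.21764692; θ=atan2(y, x)=-103.6729° <0 so +360° → 256.3271° ≈ 256.3°
Leg 6: φ1=-0.2102982, φ2=0.3712996, Δφ=0.5815978, Δλ=-1.4105751 rad; a=sin²(Δφ/2)+cosφ1·cosφ2·sin²(Δλ/2)=0.4651753520; c=2·atan2(√a, √(1-a))=1.501090596; dist=6371·c=9563.448 ≈ 9563.4 km; running total=51141.8 km
Leg 6 bearing: y=sinΔλ·cosφ2=-0.91992140, x=cosφ1·sinφ2-sinφ1·cosφ2·cosΔλ=0.38586733; θ=atan2(y, x)=-67.2441° <0 so +360° → 292.7559° ≈ 292.8°
Leg 7: φ1=0.3712996, φ2=0.8987905, Δφ=0.5274909, Δλ=2.7531923 rad; a=sin²(Δφ/2)+cosφ1·cosφ2·sin²(Δλ/2)=0.6264920984; c=2·atan2(√a, √(1-a))=1.826559879; dist=6371·c=11637.013 ≈ 11637.0 km; running total=62778.8 km
Leg 7 bearing: y=sinΔλ·cosφ2=0.23576755, x=cosφ1·sinφ2-sinφ1·cosφ2·cosΔλ=0.93830307; θ=atan2(y, x)=14.1047° ≈ 14.1°

Leg 1: dist=2425.0 km, bearing=288.1°
Leg 2: dist=10836.6 km, bearing=343.5°
Leg 3: dist=11950.3 km, bearing=56.8°
Leg 4: dist=3805.6 km, bearing=102.0°
Leg 5: dist=12560.9 km, bearing=256.3°
Leg 6: dist=9563.4 km, bearing=292.8°
Leg 7: dist=11637.0 km, bearing=14.1°
Total: 62778.8 km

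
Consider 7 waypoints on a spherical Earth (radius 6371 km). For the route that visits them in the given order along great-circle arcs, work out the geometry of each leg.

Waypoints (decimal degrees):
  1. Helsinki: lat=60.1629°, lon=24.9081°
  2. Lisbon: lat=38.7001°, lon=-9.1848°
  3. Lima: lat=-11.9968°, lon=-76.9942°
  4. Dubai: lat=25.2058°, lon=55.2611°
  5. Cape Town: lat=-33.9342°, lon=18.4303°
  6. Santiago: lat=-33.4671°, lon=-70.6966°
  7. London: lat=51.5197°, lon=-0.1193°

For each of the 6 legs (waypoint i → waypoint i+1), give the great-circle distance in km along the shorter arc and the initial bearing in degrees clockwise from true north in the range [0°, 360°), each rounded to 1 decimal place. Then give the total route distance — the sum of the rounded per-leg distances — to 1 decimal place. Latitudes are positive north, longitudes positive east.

Leg 1: φ1=1.0500407, φ2=0.6754442, Δφ=-0.3745965, Δλ=-0.5950334 rad; a=sin²(Δφ/2)+cosφ1·cosφ2·sin²(Δλ/2)=0.0680402036; c=2·atan2(√a, √(1-a))=0.527795159; dist=6371·c=3362.583 ≈ 3362.6 km; running total=3362.6 km
Leg 1 bearing: y=sinΔλ·cosφ2=-0.43745902, x=cosφ1·sinφ2-sinφ1·cosφ2·cosΔλ=-0.24954467; θ=atan2(y, x)=-119.7022° <0 so +360° → 240.2978° ≈ 240.3°
Leg 2: φ1=0.6754442, φ2=-0.2093837, Δφ=-0.8848278, Δλ=-1.1834973 rad; a=sin²(Δφ/2)+cosφ1·cosφ2·sin²(Δλ/2)=0.4208198435; c=2·atan2(√a, √(1-a))=1.411766538; dist=6371·c=8994.365 ≈ 8994.4 km; running total=12357.0 km
Leg 2 bearing: y=sinΔλ·cosφ2=-0.90570946, x=cosφ1·sinφ2-sinφ1·cosφ2·cosΔλ=-0.39320781; θ=atan2(y, x)=-113.4678° <0 so +360° → 246.5322° ≈ 246.5°
Leg 3: φ1=-0.2093837, φ2=0.4399242, Δφ=0.6493079, Δλ=2.3082904 rad; a=sin²(Δφ/2)+cosφ1·cosφ2·sin²(Δλ/2)=0.8418203944; c=2·atan2(√a, √(1-a))=2.323536001; dist=6371·c=14803.248 ≈ 14803.2 km; running total=27160.2 km
Leg 3 bearing: y=sinΔλ·cosφ2=0.66968120, x=cosφ1·sinφ2-sinφ1·cosφ2·cosΔλ=0.29010750; θ=atan2(y, x)=66.5776° ≈ 66.6°
Leg 4: φ1=0.4399242, φ2=-0.5922635, Δφ=-1.0321877, Δλ=-0.6428187 rad; a=sin²(Δφ/2)+cosφ1·cosφ2·sin²(Δλ/2)=0.3184433959; c=2·atan2(√a, √(1-a))=1.199189334; dist=6371·c=7640.035 ≈ 7640.0 km; running total=34800.2 km
Leg 4 bearing: y=sinΔλ·cosφ2=-0.49735449, x=cosφ1·sinφ2-sinφ1·cosφ2·cosΔλ=-0.78790057; θ=atan2(y, x)=-147.7382° <0 so +360° → 212.2618° ≈ 212.3°
Leg 5: φ1=-0.5922635, φ2=-0.5841111, Δφ=0.0081524, Δλ=-1.5555579 rad; a=sin²(Δφ/2)+cosφ1·cosφ2·sin²(Δλ/2)=0.3408036765; c=2·atan2(√a, √(1-a))=1.246762917; dist=6371·c=7943.127 ≈ 7943.1 km; running total=42743.3 km
Leg 5 bearing: y=sinΔλ·cosφ2=-0.83410576, x=cosφ1·sinφ2-sinφ1·cosφ2·cosΔλ=-0.45043723; θ=atan2(y, x)=-118.3701° <0 so +360° → 241.6299° ≈ 241.6°
Leg 6: φ1=-0.5841111, φ2=0.8991884, Δφ=1.4832995, Δλ=1.2318063 rad; a=sin²(Δφ/2)+cosφ1·cosφ2·sin²(Δλ/2)=0.6295409057; c=2·atan2(√a, √(1-a))=1.832867760; dist=6371·c=11677.200 ≈ 11677.2 km; running total=54420.5 km
Leg 6 bearing: y=sinΔλ·cosφ2=0.58683414, x=cosφ1·sinφ2-sinφ1·cosφ2·cosΔλ=0.76713904; θ=atan2(y, x)=37.4147° ≈ 37.4°

Leg 1: dist=3362.6 km, bearing=240.3°
Leg 2: dist=8994.4 km, bearing=246.5°
Leg 3: dist=14803.2 km, bearing=66.6°
Leg 4: dist=7640.0 km, bearing=212.3°
Leg 5: dist=7943.1 km, bearing=241.6°
Leg 6: dist=11677.2 km, bearing=37.4°
Total: 54420.5 km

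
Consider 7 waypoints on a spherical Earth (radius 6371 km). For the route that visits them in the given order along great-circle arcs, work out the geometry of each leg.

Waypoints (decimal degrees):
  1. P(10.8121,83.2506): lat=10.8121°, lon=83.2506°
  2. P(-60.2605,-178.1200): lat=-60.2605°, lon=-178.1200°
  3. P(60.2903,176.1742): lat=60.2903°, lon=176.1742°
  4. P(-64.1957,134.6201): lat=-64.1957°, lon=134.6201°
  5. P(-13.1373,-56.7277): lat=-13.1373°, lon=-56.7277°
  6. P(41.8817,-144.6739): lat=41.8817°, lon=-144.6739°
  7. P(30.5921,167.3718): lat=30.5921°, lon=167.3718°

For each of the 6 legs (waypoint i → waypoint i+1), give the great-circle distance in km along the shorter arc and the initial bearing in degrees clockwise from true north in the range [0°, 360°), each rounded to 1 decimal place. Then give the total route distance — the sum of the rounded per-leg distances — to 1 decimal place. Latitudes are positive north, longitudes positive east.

Leg 1: φ1=0.1887067, φ2=-1.0517441, Δφ=-1.2404509, Δλ=-4.5617775 rad; a=sin²(Δφ/2)+cosφ1·cosφ2·sin²(Δλ/2)=0.6179949340; c=2·atan2(√a, √(1-a))=1.809033408; dist=6371·c=11525.352 ≈ 11525.4 km; running total=11525.4 km
Leg 1 bearing: y=sinΔλ·cosφ2=0.49044178, x=cosφ1·sinφ2-sinφ1·cosφ2·cosΔλ=-0.83891337; θ=atan2(y, x)=149.6888° ≈ 149.7°
Leg 2: φ1=-1.0517441, φ2=1.0522642, Δφ=2.1040084, Δλ=6.1836003 rad; a=sin²(Δφ/2)+cosφ1·cosφ2·sin²(Δλ/2)=0.7547600814; c=2·atan2(√a, √(1-a))=2.105423372; dist=6371·c=13413.652 ≈ 13413.7 km; running total=24939.1 km
Leg 2 bearing: y=sinΔλ·cosφ2=-0.04927336, x=cosφ1·sinφ2-sinφ1·cosφ2·cosΔλ=0.85904676; θ=atan2(y, x)=-3.2828° <0 so +360° → 356.7172° ≈ 356.7°
Leg 3: φ1=1.0522642, φ2=-1.1204263, Δφ=-2.1726906, Δλ=-0.7252559 rad; a=sin²(Δφ/2)+cosφ1·cosφ2·sin²(Δλ/2)=0.8102496571; c=2·atan2(√a, √(1-a))=2.240175582; dist=6371·c=14272.159 ≈ 14272.2 km; running total=39211.3 km
Leg 3 bearing: y=sinΔλ·cosφ2=-0.28874533, x=cosφ1·sinφ2-sinφ1·cosφ2·cosΔλ=-0.72911366; θ=atan2(y, x)=-158.3953° <0 so +360° → 201.6047° ≈ 201.6°
Leg 4: φ1=-1.1204263, φ2=-0.2292891, Δφ=0.8911372, Δλ=-3.3396491 rad; a=sin²(Δφ/2)+cosφ1·cosφ2·sin²(Δλ/2)=0.6054986471; c=2·atan2(√a, √(1-a))=1.783391438; dist=6371·c=11361.987 ≈ 11362.0 km; running total=50573.3 km
Leg 4 bearing: y=sinΔλ·cosφ2=0.19161450, x=cosφ1·sinφ2-sinφ1·cosφ2·cosΔλ=-0.95852179; θ=atan2(y, x)=168.6952° ≈ 168.7°
Leg 5: φ1=-0.2292891, φ2=0.7309736, Δφ=0.9602627, Δλ=-1.5349508 rad; a=sin²(Δφ/2)+cosφ1·cosφ2·sin²(Δλ/2)=0.5628753088; c=2·atan2(√a, √(1-a))=1.696880745; dist=6371·c=10810.827 ≈ 10810.8 km; running total=61384.1 km
Leg 5 bearing: y=sinΔλ·cosφ2=-0.74404654, x=cosφ1·sinφ2-sinφ1·cosφ2·cosΔλ=0.65618711; θ=atan2(y, x)=-48.5904° <0 so +360° → 311.4096° ≈ 311.4°
Leg 6: φ1=0.7309736, φ2=0.5339329, Δφ=-0.1970407, Δλ=5.4462249 rad; a=sin²(Δφ/2)+cosφ1·cosφ2·sin²(Δλ/2)=0.1155114628; c=2·atan2(√a, √(1-a))=0.693556849; dist=6371·c=4418.651 ≈ 4418.7 km; running total=65802.8 km
Leg 6 bearing: y=sinΔλ·cosφ2=-0.63924851, x=cosφ1·sinφ2-sinφ1·cosφ2·cosΔλ=-0.00596670; θ=atan2(y, x)=-90.5348° <0 so +360° → 269.4652° ≈ 269.5°

Leg 1: dist=11525.4 km, bearing=149.7°
Leg 2: dist=13413.7 km, bearing=356.7°
Leg 3: dist=14272.2 km, bearing=201.6°
Leg 4: dist=11362.0 km, bearing=168.7°
Leg 5: dist=10810.8 km, bearing=311.4°
Leg 6: dist=4418.7 km, bearing=269.5°
Total: 65802.8 km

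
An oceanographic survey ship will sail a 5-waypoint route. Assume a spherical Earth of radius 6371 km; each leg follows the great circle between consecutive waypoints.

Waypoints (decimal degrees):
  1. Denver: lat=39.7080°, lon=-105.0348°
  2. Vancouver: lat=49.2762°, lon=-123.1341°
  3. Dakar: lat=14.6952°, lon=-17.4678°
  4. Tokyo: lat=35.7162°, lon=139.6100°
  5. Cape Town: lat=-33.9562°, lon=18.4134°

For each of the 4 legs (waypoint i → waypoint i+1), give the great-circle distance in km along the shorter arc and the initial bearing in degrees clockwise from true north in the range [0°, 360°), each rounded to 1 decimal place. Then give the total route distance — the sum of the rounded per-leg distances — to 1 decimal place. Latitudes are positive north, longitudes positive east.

Leg 1: φ1=0.6930353, φ2=0.8600319, Δφ=0.1669966, Δλ=-0.3158924 rad; a=sin²(Δφ/2)+cosφ1·cosφ2·sin²(Δλ/2)=0.0193731075; c=2·atan2(√a, √(1-a))=0.279281379; dist=6371·c=1779.302 ≈ 1779.3 km; running total=1779.3 km
Leg 1 bearing: y=sinΔλ·cosφ2=-0.20268185, x=cosφ1·sinφ2-sinφ1·cosφ2·cosΔλ=0.18684547; θ=atan2(y, x)=-47.3281° <0 so +360° → 312.6719° ≈ 312.7°
Leg 2: φ1=0.8600319, φ2=0.2564796, Δφ=-0.6035523, Δλ=1.8442248 rad; a=sin²(Δφ/2)+cosφ1·cosφ2·sin²(Δλ/2)=0.4890793032; c=2·atan2(√a, √(1-a))=1.548953196; dist=6371·c=9868.381 ≈ 9868.4 km; running total=11647.7 km
Leg 2 bearing: y=sinΔλ·cosφ2=0.93135494, x=cosφ1·sinφ2-sinφ1·cosφ2·cosΔλ=0.36345692; θ=atan2(y, x)=68.6820° ≈ 68.7°
Leg 3: φ1=0.2564796, φ2=0.6233653, Δφ=0.3668857, Δλ=2.7415248 rad; a=sin²(Δφ/2)+cosφ1·cosφ2·sin²(Δλ/2)=0.7876271943; c=2·atan2(√a, √(1-a))=2.183711439; dist=6371·c=13912.426 ≈ 13912.4 km; running total=25560.1 km
Leg 3 bearing: y=sinΔλ·cosφ2=0.31622671, x=cosφ1·sinφ2-sinφ1·cosφ2·cosΔλ=0.75437594; θ=atan2(y, x)=22.7429° ≈ 22.7°
Leg 4: φ1=0.6233653, φ2=-0.5926475, Δφ=-1.2160128, Δλ=-2.1152797 rad; a=sin²(Δφ/2)+cosφ1·cosφ2·sin²(Δλ/2)=0.8374527899; c=2·atan2(√a, √(1-a))=2.311633064; dist=6371·c=14727.414 ≈ 14727.4 km; running total=40287.5 km
Leg 4 bearing: y=sinΔλ·cosφ2=-0.70952005, x=cosφ1·sinφ2-sinφ1·cosφ2·cosΔλ=-0.20269129; θ=atan2(y, x)=-105.9433° <0 so +360° → 254.0567° ≈ 254.1°

Leg 1: dist=1779.3 km, bearing=312.7°
Leg 2: dist=9868.4 km, bearing=68.7°
Leg 3: dist=13912.4 km, bearing=22.7°
Leg 4: dist=14727.4 km, bearing=254.1°
Total: 40287.5 km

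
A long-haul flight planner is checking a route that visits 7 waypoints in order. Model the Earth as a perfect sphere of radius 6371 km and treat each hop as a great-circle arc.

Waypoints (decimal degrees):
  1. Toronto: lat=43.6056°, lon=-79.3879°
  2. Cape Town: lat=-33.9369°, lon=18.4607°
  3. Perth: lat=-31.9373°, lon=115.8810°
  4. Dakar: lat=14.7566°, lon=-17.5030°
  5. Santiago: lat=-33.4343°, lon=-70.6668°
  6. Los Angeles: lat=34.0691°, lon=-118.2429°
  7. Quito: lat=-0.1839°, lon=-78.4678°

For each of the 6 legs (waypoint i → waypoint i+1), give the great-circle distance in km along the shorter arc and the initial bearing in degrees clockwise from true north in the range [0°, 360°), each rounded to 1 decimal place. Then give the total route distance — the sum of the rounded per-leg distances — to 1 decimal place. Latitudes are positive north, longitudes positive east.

Leg 1: dist=13103.7 km, bearing=111.6°
Leg 2: dist=8696.1 km, bearing=120.7°
Leg 3: dist=14933.6 km, bearing=259.1°
Leg 4: dist=7773.8 km, bearing=225.3°
Leg 5: dist=8998.7 km, bearing=321.7°
Leg 6: dist=5625.5 km, bearing=124.1°
Total: 59131.4 km

Leg 1: φ1=0.7610613, φ2=-0.5923106, Δφ=-1.3533719, Δλ=1.7077802 rad; a=sin²(Δφ/2)+cosφ1·cosφ2·sin²(Δλ/2)=0.7335383451; c=2·atan2(√a, √(1-a))=2.056778106; dist=6371·c=13103.733 ≈ 13103.7 km; running total=13103.7 km
Leg 1 bearing: y=sinΔλ·cosφ2=0.82188103, x=cosφ1·sinφ2-sinφ1·cosφ2·cosΔλ=-0.32611493; θ=atan2(y, x)=111.6427° ≈ 111.6°
Leg 2: φ1=-0.5923106, φ2=-0.5574110, Δφ=0.0348996, Δλ=1.7003050 rad; a=sin²(Δφ/2)+cosφ1·cosφ2·sin²(Δλ/2)=0.3978016000; c=2·atan2(√a, √(1-a))=1.364948869; dist=6371·c=8696.089 ≈ 8696.1 km; running total=21799.8 km
Leg 2 bearing: y=sinΔλ·cosφ2=0.84152063, x=cosφ1·sinφ2-sinφ1·cosφ2·cosΔλ=-0.50006497; θ=atan2(y, x)=120.7205° ≈ 120.7°
Leg 3: φ1=-0.5574110, φ2=0.2575513, Δφ=0.8149623, Δλ=-2.3279900 rad; a=sin²(Δφ/2)+cosφ1·cosφ2·sin²(Δλ/2)=0.8492119311; c=2·atan2(√a, √(1-a))=2.343989169; dist=6371·c=14933.555 ≈ 14933.6 km; running total=36733.4 km
Leg 3 bearing: y=sinΔλ·cosφ2=-0.70279529, x=cosφ1·sinφ2-sinφ1·cosφ2·cosΔλ=-0.13521425; θ=atan2(y, x)=-100.8903° <0 so +360° → 259.1097° ≈ 259.1°
Leg 4: φ1=0.2575513, φ2=-0.5835386, Δφ=-0.8410899, Δλ=-0.9278834 rad; a=sin²(Δφ/2)+cosφ1·cosφ2·sin²(Δλ/2)=0.3282630444; c=2·atan2(√a, √(1-a))=1.220182973; dist=6371·c=7773.786 ≈ 7773.8 km; running total=44507.2 km
Leg 4 bearing: y=sinΔλ·cosφ2=-0.66790891, x=cosφ1·sinφ2-sinφ1·cosφ2·cosΔλ=-0.66024493; θ=atan2(y, x)=-134.6694° <0 so +360° → 225.3306° ≈ 225.3°
Leg 5: φ1=-0.5835386, φ2=0.5946180, Δφ=1.1781566, Δλ=-0.8303596 rad; a=sin²(Δφ/2)+cosφ1·cosφ2·sin²(Δλ/2)=0.4211539585; c=2·atan2(√a, √(1-a))=1.412443271; dist=6371·c=8998.676 ≈ 8998.7 km; running total=53505.9 km
Leg 5 bearing: y=sinΔλ·cosφ2=-0.61147571, x=cosφ1·sinφ2-sinφ1·cosφ2·cosΔλ=0.77539065; θ=atan2(y, x)=-38.2594° <0 so +360° → 321.7406° ≈ 321.7°
Leg 6: φ1=0.5946180, φ2=-0.0032097, Δφ=-0.5978276, Δλ=0.6942065 rad; a=sin²(Δφ/2)+cosφ1·cosφ2·sin²(Δλ/2)=0.1825768062; c=2·atan2(√a, √(1-a))=0.882986638; dist=6371·c=5625.508 ≈ 5625.5 km; running total=59131.4 km
Leg 6 bearing: y=sinΔλ·cosφ2=0.63977246, x=cosφ1·sinφ2-sinφ1·cosφ2·cosΔλ=-0.43319888; θ=atan2(y, x)=124.1025° ≈ 124.1°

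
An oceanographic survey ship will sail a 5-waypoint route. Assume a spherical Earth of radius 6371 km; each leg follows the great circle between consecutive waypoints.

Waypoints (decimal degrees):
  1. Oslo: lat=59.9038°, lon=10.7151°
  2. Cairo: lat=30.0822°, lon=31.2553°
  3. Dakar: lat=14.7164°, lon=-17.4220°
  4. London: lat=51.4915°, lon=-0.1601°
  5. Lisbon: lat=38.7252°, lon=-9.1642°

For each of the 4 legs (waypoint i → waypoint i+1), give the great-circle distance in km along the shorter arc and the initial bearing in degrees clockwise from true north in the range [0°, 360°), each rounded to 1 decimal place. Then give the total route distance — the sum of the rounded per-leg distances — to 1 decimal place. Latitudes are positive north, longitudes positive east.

Leg 1: φ1=1.0455185, φ2=0.5250334, Δφ=-0.5204851, Δλ=0.3584941 rad; a=sin²(Δφ/2)+cosφ1·cosφ2·sin²(Δλ/2)=0.0800036633; c=2·atan2(√a, √(1-a))=0.573526608; dist=6371·c=3653.938 ≈ 3653.9 km; running total=3653.9 km
Leg 1 bearing: y=sinΔλ·cosφ2=0.30360556, x=cosφ1·sinφ2-sinφ1·cosφ2·cosΔλ=-0.44970654; θ=atan2(y, x)=145.9760° ≈ 146.0°
Leg 2: φ1=0.5250334, φ2=0.2568496, Δφ=-0.2681838, Δλ=-0.8495792 rad; a=sin²(Δφ/2)+cosφ1·cosφ2·sin²(Δλ/2)=0.1600244443; c=2·atan2(√a, √(1-a))=0.823100367; dist=6371·c=5243.972 ≈ 5244.0 km; running total=8897.9 km
Leg 2 bearing: y=sinΔλ·cosφ2=-0.72636601, x=cosφ1·sinφ2-sinφ1·cosφ2·cosΔλ=-0.10029411; θ=atan2(y, x)=-97.8615° <0 so +360° → 262.1385° ≈ 262.1°
Leg 3: φ1=0.2568496, φ2=0.8986962, Δφ=0.6418466, Δλ=0.3012770 rad; a=sin²(Δφ/2)+cosφ1·cosφ2·sin²(Δλ/2)=0.1130663552; c=2·atan2(√a, √(1-a))=0.685871641; dist=6371·c=4369.688 ≈ 4369.7 km; running total=13267.6 km
Leg 3 bearing: y=sinΔλ·cosφ2=0.18475939, x=cosφ1·sinφ2-sinφ1·cosφ2·cosΔλ=0.60579979; θ=atan2(y, x)=16.9609° ≈ 17.0°
Leg 4: φ1=0.8986962, φ2=0.6758822, Δφ=-0.2228140, Δλ=-0.1571512 rad; a=sin²(Δφ/2)+cosφ1·cosφ2·sin²(Δλ/2)=0.0153531580; c=2·atan2(√a, √(1-a))=0.248454269; dist=6371·c=1582.902 ≈ 1582.9 km; running total=14850.5 km
Leg 4 bearing: y=sinΔλ·cosφ2=-0.12209832, x=cosφ1·sinφ2-sinφ1·cosφ2·cosΔλ=-0.21345199; θ=atan2(y, x)=-150.2297° <0 so +360° → 209.7703° ≈ 209.8°

Leg 1: dist=3653.9 km, bearing=146.0°
Leg 2: dist=5244.0 km, bearing=262.1°
Leg 3: dist=4369.7 km, bearing=17.0°
Leg 4: dist=1582.9 km, bearing=209.8°
Total: 14850.5 km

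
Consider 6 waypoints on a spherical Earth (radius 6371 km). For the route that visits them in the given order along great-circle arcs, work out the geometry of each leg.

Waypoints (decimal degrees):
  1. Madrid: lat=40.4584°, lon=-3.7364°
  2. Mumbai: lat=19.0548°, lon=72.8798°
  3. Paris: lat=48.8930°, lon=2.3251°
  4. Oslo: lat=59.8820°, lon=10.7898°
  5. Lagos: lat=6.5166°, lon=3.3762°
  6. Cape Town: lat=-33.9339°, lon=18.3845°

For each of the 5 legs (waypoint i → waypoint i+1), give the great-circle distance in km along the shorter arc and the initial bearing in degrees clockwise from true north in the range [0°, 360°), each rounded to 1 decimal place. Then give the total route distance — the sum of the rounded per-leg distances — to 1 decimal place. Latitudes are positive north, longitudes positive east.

Leg 1: φ1=0.7061323, φ2=0.3325690, Δφ=-0.3735633, Δλ=1.3372050 rad; a=sin²(Δφ/2)+cosφ1·cosφ2·sin²(Δλ/2)=0.3108406807; c=2·atan2(√a, √(1-a))=1.182817068; dist=6371·c=7535.728 ≈ 7535.7 km; running total=7535.7 km
Leg 1 bearing: y=sinΔλ·cosφ2=0.91953623, x=cosφ1·sinφ2-sinφ1·cosφ2·cosΔλ=0.10643368; θ=atan2(y, x)=83.3976° ≈ 83.4°
Leg 2: φ1=0.3325690, φ2=0.8533438, Δφ=0.5207748, Δλ=-1.2314118 rad; a=sin²(Δφ/2)+cosφ1·cosφ2·sin²(Δλ/2)=0.2735630949; c=2·atan2(√a, √(1-a))=1.100810319; dist=6371·c=7013.263 ≈ 7013.3 km; running total=14549.0 km
Leg 2 bearing: y=sinΔλ·cosφ2=-0.61996520, x=cosφ1·sinφ2-sinφ1·cosφ2·cosΔλ=0.64074055; θ=atan2(y, x)=-44.0559° <0 so +360° → 315.9441° ≈ 315.9°
Leg 3: φ1=0.8533438, φ2=1.0451381, Δφ=0.1917942, Δλ=0.1477369 rad; a=sin²(Δφ/2)+cosφ1·cosφ2·sin²(Δλ/2)=0.0109649745; c=2·atan2(√a, √(1-a))=0.209812177; dist=6371·c=1336.713 ≈ 1336.7 km; running total=15885.7 km
Leg 3 bearing: y=sinΔλ·cosφ2=0.07386241, x=cosφ1·sinφ2-sinφ1·cosφ2·cosΔλ=0.19473911; θ=atan2(y, x)=20.7712° ≈ 20.8°
Leg 4: φ1=1.0451381, φ2=0.1137361, Δφ=-0.9314019, Δλ=-0.1293917 rad; a=sin²(Δφ/2)+cosφ1·cosφ2·sin²(Δλ/2)=0.2037289716; c=2·atan2(√a, √(1-a))=0.936585415; dist=6371·c=5966.986 ≈ 5967.0 km; running total=21852.7 km
Leg 4 bearing: y=sinΔλ·cosφ2=-0.12819731, x=cosφ1·sinφ2-sinφ1·cosφ2·cosΔλ=-0.79527314; θ=atan2(y, x)=-170.8427° <0 so +360° → 189.1573° ≈ 189.2°
Leg 5: φ1=0.1137361, φ2=-0.5922583, Δφ=-0.7059944, Δλ=0.2619443 rad; a=sin²(Δφ/2)+cosφ1·cosφ2·sin²(Δλ/2)=0.1335761134; c=2·atan2(√a, √(1-a))=0.748298271; dist=6371·c=4767.408 ≈ 4767.4 km; running total=26620.1 km
Leg 5 bearing: y=sinΔλ·cosφ2=0.21485363, x=cosφ1·sinφ2-sinφ1·cosφ2·cosΔλ=-0.64557886; θ=atan2(y, x)=161.5922° ≈ 161.6°

Leg 1: dist=7535.7 km, bearing=83.4°
Leg 2: dist=7013.3 km, bearing=315.9°
Leg 3: dist=1336.7 km, bearing=20.8°
Leg 4: dist=5967.0 km, bearing=189.2°
Leg 5: dist=4767.4 km, bearing=161.6°
Total: 26620.1 km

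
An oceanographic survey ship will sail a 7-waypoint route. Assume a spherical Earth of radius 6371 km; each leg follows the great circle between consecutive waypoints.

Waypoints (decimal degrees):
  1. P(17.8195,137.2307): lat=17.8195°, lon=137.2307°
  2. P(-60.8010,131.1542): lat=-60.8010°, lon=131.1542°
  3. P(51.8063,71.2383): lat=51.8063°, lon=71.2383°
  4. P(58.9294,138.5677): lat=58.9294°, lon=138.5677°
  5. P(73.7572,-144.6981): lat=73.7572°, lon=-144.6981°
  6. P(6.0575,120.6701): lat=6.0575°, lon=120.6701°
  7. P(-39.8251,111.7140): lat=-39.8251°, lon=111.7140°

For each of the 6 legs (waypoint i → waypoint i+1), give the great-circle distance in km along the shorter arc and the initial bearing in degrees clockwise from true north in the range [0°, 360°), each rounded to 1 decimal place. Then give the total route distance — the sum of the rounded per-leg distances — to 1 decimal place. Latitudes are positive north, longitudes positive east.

Leg 1: φ1=0.3110089, φ2=-1.0611776, Δφ=-1.3721866, Δλ=-0.1060549 rad; a=sin²(Δφ/2)+cosφ1·cosφ2·sin²(Δλ/2)=0.4026514445; c=2·atan2(√a, √(1-a))=1.374847684; dist=6371·c=8759.155 ≈ 8759.2 km; running total=8759.2 km
Leg 1 bearing: y=sinΔλ·cosφ2=-0.05164137, x=cosφ1·sinφ2-sinφ1·cosφ2·cosΔλ=-0.97950304; θ=atan2(y, x)=-176.9820° <0 so +360° → 183.0180° ≈ 183.0°
Leg 2: φ1=-1.0611776, φ2=0.9041905, Δφ=1.9653681, Δλ=-1.0457297 rad; a=sin²(Δφ/2)+cosφ1·cosφ2·sin²(Δλ/2)=0.7674260653; c=2·atan2(√a, √(1-a))=2.135129060; dist=6371·c=13602.907 ≈ 13602.9 km; running total=22362.1 km
Leg 2 bearing: y=sinΔλ·cosφ2=-0.53502817, x=cosφ1·sinφ2-sinφ1·cosφ2·cosΔλ=0.65397099; θ=atan2(y, x)=-39.2874° <0 so +360° → 320.7126° ≈ 320.7°
Leg 3: φ1=0.9041905, φ2=1.0285121, Δφ=0.1243215, Δλ=1.1751197 rad; a=sin²(Δφ/2)+cosφ1·cosφ2·sin²(Δλ/2)=0.1019169618; c=2·atan2(√a, √(1-a))=0.649864033; dist=6371·c=4140.284 ≈ 4140.3 km; running total=26502.4 km
Leg 3 bearing: y=sinΔλ·cosφ2=0.47621840, x=cosφ1·sinφ2-sinφ1·cosφ2·cosΔλ=0.37327686; θ=atan2(y, x)=51.9094° ≈ 51.9°
Leg 4: φ1=1.0285121, φ2=1.2873060, Δφ=0.2587939, Δλ=-4.9439209 rad; a=sin²(Δφ/2)+cosφ1·cosφ2·sin²(Δλ/2)=0.0722656496; c=2·atan2(√a, √(1-a))=0.544341081; dist=6371·c=3467.997 ≈ 3468.0 km; running total=29970.4 km
Leg 4 bearing: y=sinΔλ·cosφ2=0.27224463, x=cosφ1·sinφ2-sinφ1·cosφ2·cosΔλ=0.44051806; θ=atan2(y, x)=31.7165° ≈ 31.7°
Leg 5: φ1=1.2873060, φ2=0.1057233, Δφ=-1.1815827, Δλ=4.6315488 rad; a=sin²(Δφ/2)+cosφ1·cosφ2·sin²(Δλ/2)=0.4605732725; c=2·atan2(√a, √(1-a))=1.491860926; dist=6371·c=9504.646 ≈ 9504.6 km; running total=39475.0 km
Leg 5 bearing: y=sinΔλ·cosφ2=-0.99116894, x=cosφ1·sinφ2-sinφ1·cosφ2·cosΔλ=0.10661267; θ=atan2(y, x)=-83.8607° <0 so +360° → 276.1393° ≈ 276.1°
Leg 6: φ1=0.1057233, φ2=-0.6950791, Δφ=-0.8008024, Δλ=-0.1563134 rad; a=sin²(Δφ/2)+cosφ1·cosφ2·sin²(Δλ/2)=0.1565902149; c=2·atan2(√a, √(1-a))=0.813692139; dist=6371·c=5184.033 ≈ 5184.0 km; running total=44659.0 km
Leg 6 bearing: y=sinΔλ·cosφ2=-0.11956091, x=cosφ1·sinφ2-sinφ1·cosφ2·cosΔλ=-0.71692682; θ=atan2(y, x)=-170.5320° <0 so +360° → 189.4680° ≈ 189.5°

Leg 1: dist=8759.2 km, bearing=183.0°
Leg 2: dist=13602.9 km, bearing=320.7°
Leg 3: dist=4140.3 km, bearing=51.9°
Leg 4: dist=3468.0 km, bearing=31.7°
Leg 5: dist=9504.6 km, bearing=276.1°
Leg 6: dist=5184.0 km, bearing=189.5°
Total: 44659.0 km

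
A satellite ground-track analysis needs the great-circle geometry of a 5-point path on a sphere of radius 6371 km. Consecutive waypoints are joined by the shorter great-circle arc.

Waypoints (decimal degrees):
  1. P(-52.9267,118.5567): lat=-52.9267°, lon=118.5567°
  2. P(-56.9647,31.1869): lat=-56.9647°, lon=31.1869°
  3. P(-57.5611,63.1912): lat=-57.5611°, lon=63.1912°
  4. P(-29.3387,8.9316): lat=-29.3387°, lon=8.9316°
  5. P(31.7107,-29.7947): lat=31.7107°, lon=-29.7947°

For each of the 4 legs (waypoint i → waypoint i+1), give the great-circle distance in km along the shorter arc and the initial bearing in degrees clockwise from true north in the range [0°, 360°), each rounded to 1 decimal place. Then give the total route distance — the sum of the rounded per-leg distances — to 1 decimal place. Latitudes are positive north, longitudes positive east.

Leg 1: dist=5209.1 km, bearing=228.3°
Leg 2: dist=1907.8 km, bearing=105.5°
Leg 3: dist=5185.5 km, bearing=283.3°
Leg 4: dist=7925.5 km, bearing=325.8°
Total: 20227.9 km

Leg 1: φ1=-0.9237452, φ2=-0.9942216, Δφ=-0.0704764, Δλ=-1.5248907 rad; a=sin²(Δφ/2)+cosφ1·cosφ2·sin²(Δλ/2)=0.1580204480; c=2·atan2(√a, √(1-a))=0.817620406; dist=6371·c=5209.060 ≈ 5209.1 km; running total=5209.1 km
Leg 1 bearing: y=sinΔλ·cosφ2=-0.54458133, x=cosφ1·sinφ2-sinφ1·cosφ2·cosΔλ=-0.48541850; θ=atan2(y, x)=-131.7126° <0 so +360° → 228.2874° ≈ 228.3°
Leg 2: φ1=-0.9942216, φ2=-1.0046307, Δφ=-0.0104091, Δλ=0.5585804 rad; a=sin²(Δφ/2)+cosφ1·cosφ2·sin²(Δλ/2)=0.0222498995; c=2·atan2(√a, √(1-a))=0.299445524; dist=6371·c=1907.767 ≈ 1907.8 km; running total=7116.9 km
Leg 2 bearing: y=sinΔλ·cosφ2=0.28428279, x=cosφ1·sinφ2-sinφ1·cosφ2·cosΔλ=-0.07875699; θ=atan2(y, x)=105.4847° ≈ 105.5°
Leg 3: φ1=-1.0046307, φ2=-0.5120569, Δφ=0.4925738, Δλ=-0.9470087 rad; a=sin²(Δφ/2)+cosφ1·cosφ2·sin²(Δλ/2)=0.1566750002; c=2·atan2(√a, √(1-a))=0.813925416; dist=6371·c=5185.519 ≈ 5185.5 km; running total=12302.4 km
Leg 3 bearing: y=sinΔλ·cosφ2=-0.70756563, x=cosφ1·sinφ2-sinφ1·cosφ2·cosΔλ=0.16692111; θ=atan2(y, x)=-76.7261° <0 so +360° → 283.2739° ≈ 283.3°
Leg 4: φ1=-0.5120569, φ2=0.5534561, Δφ=1.0655130, Δλ=-0.6759014 rad; a=sin²(Δφ/2)+cosφ1·cosφ2·sin²(Δλ/2)=0.3394950992; c=2·atan2(√a, √(1-a))=1.244000801; dist=6371·c=7925.529 ≈ 7925.5 km; running total=20227.9 km
Leg 4 bearing: y=sinΔλ·cosφ2=-0.53220673, x=cosφ1·sinφ2-sinφ1·cosφ2·cosΔλ=0.78339562; θ=atan2(y, x)=-34.1906° <0 so +360° → 325.8094° ≈ 325.8°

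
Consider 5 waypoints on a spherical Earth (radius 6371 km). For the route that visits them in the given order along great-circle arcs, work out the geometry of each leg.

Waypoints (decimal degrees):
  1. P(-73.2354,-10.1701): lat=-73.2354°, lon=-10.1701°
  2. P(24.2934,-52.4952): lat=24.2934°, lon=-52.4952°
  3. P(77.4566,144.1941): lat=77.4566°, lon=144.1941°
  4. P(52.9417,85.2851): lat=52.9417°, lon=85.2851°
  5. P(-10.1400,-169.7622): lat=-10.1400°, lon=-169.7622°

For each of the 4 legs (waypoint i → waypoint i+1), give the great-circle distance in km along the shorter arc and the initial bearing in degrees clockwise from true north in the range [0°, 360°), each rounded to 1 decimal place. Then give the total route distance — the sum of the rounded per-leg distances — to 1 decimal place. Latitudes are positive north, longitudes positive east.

Leg 1: dist=11287.5 km, bearing=321.2°
Leg 2: dist=8646.7 km, bearing=356.3°
Leg 3: dist=3576.1 km, bearing=255.8°
Leg 4: dist=11905.8 km, bearing=84.2°
Total: 35416.1 km

Leg 1: φ1=-1.2781989, φ2=0.4239998, Δφ=1.7021987, Δλ=-0.7387124 rad; a=sin²(Δφ/2)+cosφ1·cosφ2·sin²(Δλ/2)=0.5997764020; c=2·atan2(√a, √(1-a))=1.771697851; dist=6371·c=11287.487 ≈ 11287.5 km; running total=11287.5 km
Leg 1 bearing: y=sinΔλ·cosφ2=-0.61371297, x=cosφ1·sinφ2-sinφ1·cosφ2·cosΔλ=0.76389467; θ=atan2(y, x)=-38.7784° <0 so +360° → 321.2216° ≈ 321.2°
Leg 2: φ1=0.4239998, φ2=1.3518727, Δφ=0.9278729, Δλ=3.4328759 rad; a=sin²(Δφ/2)+cosφ1·cosφ2·sin²(Δλ/2)=0.3940099576; c=2·atan2(√a, √(1-a))=1.357195680; dist=6371·c=8646.694 ≈ 8646.7 km; running total=19934.2 km
Leg 2 bearing: y=sinΔλ·cosφ2=-0.06236984, x=cosφ1·sinφ2-sinφ1·cosφ2·cosΔλ=0.97528173; θ=atan2(y, x)=-3.6591° <0 so +360° → 356.3409° ≈ 356.3°
Leg 3: φ1=1.3518727, φ2=0.9240070, Δφ=-0.4278657, Δλ=-1.0281560 rad; a=sin²(Δφ/2)+cosφ1·cosφ2·sin²(Δλ/2)=0.0767196900; c=2·atan2(√a, √(1-a))=0.561306074; dist=6371·c=3576.081 ≈ 3576.1 km; running total=23510.3 km
Leg 3 bearing: y=sinΔλ·cosφ2=-0.51605885, x=cosφ1·sinφ2-sinφ1·cosφ2·cosΔλ=-0.13045452; θ=atan2(y, x)=-104.1866° <0 so +360° → 255.8134° ≈ 255.8°
Leg 4: φ1=0.9240070, φ2=-0.1769764, Δφ=-1.1009834, Δλ=-4.4514151 rad; a=sin²(Δφ/2)+cosφ1·cosφ2·sin²(Δλ/2)=0.6467786215; c=2·atan2(√a, √(1-a))=1.868742242; dist=6371·c=11905.757 ≈ 11905.8 km; running total=35416.1 km
Leg 4 bearing: y=sinΔλ·cosφ2=0.95104856, x=cosφ1·sinφ2-sinφ1·cosφ2·cosΔλ=0.09659594; θ=atan2(y, x)=84.2005° ≈ 84.2°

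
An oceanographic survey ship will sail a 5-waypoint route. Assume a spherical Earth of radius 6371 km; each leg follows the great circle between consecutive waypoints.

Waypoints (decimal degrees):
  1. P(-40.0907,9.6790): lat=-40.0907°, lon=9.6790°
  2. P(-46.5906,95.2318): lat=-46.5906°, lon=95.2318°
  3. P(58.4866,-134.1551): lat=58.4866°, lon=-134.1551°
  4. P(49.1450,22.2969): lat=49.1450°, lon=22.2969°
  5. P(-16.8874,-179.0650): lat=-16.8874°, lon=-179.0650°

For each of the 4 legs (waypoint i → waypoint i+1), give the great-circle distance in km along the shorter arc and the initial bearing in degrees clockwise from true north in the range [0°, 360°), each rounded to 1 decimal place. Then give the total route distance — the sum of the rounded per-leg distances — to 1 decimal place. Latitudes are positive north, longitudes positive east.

Leg 1: dist=6608.2 km, bearing=127.3°
Leg 2: dist=16518.6 km, bearing=49.5°
Leg 3: dist=7855.7 km, bearing=16.1°
Leg 4: dist=15943.6 km, bearing=35.8°
Total: 46926.1 km

Leg 1: φ1=-0.6997147, φ2=-0.8131594, Δφ=-0.1134447, Δλ=1.4931780 rad; a=sin²(Δφ/2)+cosφ1·cosφ2·sin²(Δλ/2)=0.2456967652; c=2·atan2(√a, √(1-a))=1.037230816; dist=6371·c=6608.198 ≈ 6608.2 km; running total=6608.2 km
Leg 1 bearing: y=sinΔλ·cosφ2=0.68513767, x=cosφ1·sinφ2-sinφ1·cosφ2·cosΔλ=-0.52144590; θ=atan2(y, x)=127.2741° ≈ 127.3°
Leg 2: φ1=-0.8131594, φ2=1.0207837, Δφ=1.8339431, Δλ=-4.0035567 rad; a=sin²(Δφ/2)+cosφ1·cosφ2·sin²(Δλ/2)=0.9265716446; c=2·atan2(√a, √(1-a))=2.592777618; dist=6371·c=16518.586 ≈ 16518.6 km; running total=23126.8 km
Leg 2 bearing: y=sinΔλ·cosφ2=0.39679178, x=cosφ1·sinφ2-sinφ1·cosφ2·cosΔλ=0.33867803; θ=atan2(y, x)=49.5179° ≈ 49.5°
Leg 3: φ1=1.0207837, φ2=0.8577421, Δφ=-0.1630417, Δλ=2.7306025 rad; a=sin²(Δφ/2)+cosφ1·cosφ2·sin²(Δλ/2)=0.3343155956; c=2·atan2(√a, √(1-a))=1.233042345; dist=6371·c=7855.713 ≈ 7855.7 km; running total=30982.5 km
Leg 3 bearing: y=sinΔλ·cosφ2=0.26134297, x=cosφ1·sinφ2-sinφ1·cosφ2·cosΔλ=0.90658401; θ=atan2(y, x)=16.0808° ≈ 16.1°
Leg 4: φ1=0.8577421, φ2=-0.2947407, Δφ=-1.1524828, Δλ=-3.5144281 rad; a=sin²(Δφ/2)+cosφ1·cosφ2·sin²(Δλ/2)=0.9013269787; c=2·atan2(√a, √(1-a))=2.502527943; dist=6371·c=15943.606 ≈ 15943.6 km; running total=46926.1 km
Leg 4 bearing: y=sinΔλ·cosφ2=0.34854988, x=cosφ1·sinφ2-sinφ1·cosφ2·cosΔλ=0.48400373; θ=atan2(y, x)=35.7591° ≈ 35.8°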